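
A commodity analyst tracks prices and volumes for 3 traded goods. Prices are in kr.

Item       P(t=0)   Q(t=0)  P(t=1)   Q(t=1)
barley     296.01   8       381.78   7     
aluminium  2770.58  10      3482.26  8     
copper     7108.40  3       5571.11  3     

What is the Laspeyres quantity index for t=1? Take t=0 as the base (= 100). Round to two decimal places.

88.64

Laspeyres quantity index uses base-period prices as weights.
ΣP(t=0)·Q(t=1) = 296.01×7 + 2770.58×8 + 7108.40×3 = 2072.07 + 22164.64 + 21325.2 = 45561.91
ΣP(t=0)·Q(t=0) = 296.01×8 + 2770.58×10 + 7108.40×3 = 2368.08 + 27705.8 + 21325.2 = 51399.08
Index = 45561.91 / 51399.08 × 100 = 88.6434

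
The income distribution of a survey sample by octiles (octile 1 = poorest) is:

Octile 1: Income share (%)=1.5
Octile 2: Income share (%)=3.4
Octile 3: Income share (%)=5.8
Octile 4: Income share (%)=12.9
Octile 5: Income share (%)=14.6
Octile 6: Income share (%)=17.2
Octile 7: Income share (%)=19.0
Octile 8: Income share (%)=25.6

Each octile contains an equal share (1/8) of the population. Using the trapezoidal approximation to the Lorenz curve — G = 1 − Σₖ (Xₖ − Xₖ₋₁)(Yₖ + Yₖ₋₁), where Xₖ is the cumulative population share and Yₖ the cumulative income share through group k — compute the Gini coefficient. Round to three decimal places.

0.353

Cumulative income shares Yₖ: 0.0150, 0.0490, 0.1070, 0.2360, 0.3820, 0.5540, 0.7440, 1.0000
Σ (Xₖ−Xₖ₋₁)(Yₖ+Yₖ₋₁) = (1/8)(0.0150+0.0000) + (1/8)(0.0490+0.0150) + (1/8)(0.1070+0.0490) + (1/8)(0.2360+0.1070) + (1/8)(0.3820+0.2360) + (1/8)(0.5540+0.3820) + (1/8)(0.7440+0.5540) + (1/8)(1.0000+0.7440)
  = 0.0019 + 0.0080 + 0.0195 + 0.0429 + 0.0772 + 0.1170 + 0.1623 + 0.2180 = 0.6468
G = 1 − 0.6468 = 0.3532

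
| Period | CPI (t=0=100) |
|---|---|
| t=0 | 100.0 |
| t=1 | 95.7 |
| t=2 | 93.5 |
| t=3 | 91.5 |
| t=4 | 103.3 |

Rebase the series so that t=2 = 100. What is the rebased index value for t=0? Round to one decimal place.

107.0

Rebased(t=0) = 100.0 / 93.5 × 100 = 106.9519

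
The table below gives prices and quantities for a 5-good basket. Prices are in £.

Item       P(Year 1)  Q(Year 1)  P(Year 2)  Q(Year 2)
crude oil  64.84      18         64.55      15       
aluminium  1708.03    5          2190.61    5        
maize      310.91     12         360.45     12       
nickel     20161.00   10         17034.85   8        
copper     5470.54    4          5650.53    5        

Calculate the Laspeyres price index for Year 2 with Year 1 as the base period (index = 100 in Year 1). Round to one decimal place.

88.4

Laspeyres price index uses base-period quantities as weights.
ΣP(Year 2)·Q(Year 1) = 64.55×18 + 2190.61×5 + 360.45×12 + 17034.85×10 + 5650.53×4 = 1161.9 + 10953.05 + 4325.4 + 170348.5 + 22602.12 = 209390.97
ΣP(Year 1)·Q(Year 1) = 64.84×18 + 1708.03×5 + 310.91×12 + 20161.00×10 + 5470.54×4 = 1167.12 + 8540.15 + 3730.92 + 201610 + 21882.16 = 236930.35
Index = 209390.97 / 236930.35 × 100 = 88.3766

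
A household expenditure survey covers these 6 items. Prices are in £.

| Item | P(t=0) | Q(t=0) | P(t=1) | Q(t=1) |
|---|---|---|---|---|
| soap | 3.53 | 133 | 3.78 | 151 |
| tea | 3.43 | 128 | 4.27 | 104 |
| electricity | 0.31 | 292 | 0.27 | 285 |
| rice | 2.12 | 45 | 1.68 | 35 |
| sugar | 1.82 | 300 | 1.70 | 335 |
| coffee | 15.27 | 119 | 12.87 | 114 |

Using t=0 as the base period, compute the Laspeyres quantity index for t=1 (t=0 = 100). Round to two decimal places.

Laspeyres quantity index uses base-period prices as weights.
ΣP(t=0)·Q(t=1) = 3.53×151 + 3.43×104 + 0.31×285 + 2.12×35 + 1.82×335 + 15.27×114 = 533.03 + 356.72 + 88.35 + 74.2 + 609.7 + 1740.78 = 3402.78
ΣP(t=0)·Q(t=0) = 3.53×133 + 3.43×128 + 0.31×292 + 2.12×45 + 1.82×300 + 15.27×119 = 469.49 + 439.04 + 90.52 + 95.4 + 546 + 1817.13 = 3457.58
Index = 3402.78 / 3457.58 × 100 = 98.4151

98.42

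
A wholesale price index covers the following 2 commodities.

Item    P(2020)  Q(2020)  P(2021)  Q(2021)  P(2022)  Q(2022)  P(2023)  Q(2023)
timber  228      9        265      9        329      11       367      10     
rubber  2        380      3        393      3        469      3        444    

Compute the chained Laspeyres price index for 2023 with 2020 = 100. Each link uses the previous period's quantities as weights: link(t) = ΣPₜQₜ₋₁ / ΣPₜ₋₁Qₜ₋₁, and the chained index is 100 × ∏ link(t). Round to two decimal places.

Link 2020→2021:
ΣP(2021)Q(2020) = 265×9 + 3×380 = 2385 + 1140 = 3525
ΣP(2020)Q(2020) = 228×9 + 2×380 = 2052 + 760 = 2812
link = 3525/2812 = 1.253556
Link 2021→2022:
ΣP(2022)Q(2021) = 329×9 + 3×393 = 2961 + 1179 = 4140
ΣP(2021)Q(2021) = 265×9 + 3×393 = 2385 + 1179 = 3564
link = 4140/3564 = 1.161616
Link 2022→2023:
ΣP(2023)Q(2022) = 367×11 + 3×469 = 4037 + 1407 = 5444
ΣP(2022)Q(2022) = 329×11 + 3×469 = 3619 + 1407 = 5026
link = 5444/5026 = 1.083168
Chained index = 100 × 1.253556 × 1.161616 × 1.083168 = 157.7256

157.73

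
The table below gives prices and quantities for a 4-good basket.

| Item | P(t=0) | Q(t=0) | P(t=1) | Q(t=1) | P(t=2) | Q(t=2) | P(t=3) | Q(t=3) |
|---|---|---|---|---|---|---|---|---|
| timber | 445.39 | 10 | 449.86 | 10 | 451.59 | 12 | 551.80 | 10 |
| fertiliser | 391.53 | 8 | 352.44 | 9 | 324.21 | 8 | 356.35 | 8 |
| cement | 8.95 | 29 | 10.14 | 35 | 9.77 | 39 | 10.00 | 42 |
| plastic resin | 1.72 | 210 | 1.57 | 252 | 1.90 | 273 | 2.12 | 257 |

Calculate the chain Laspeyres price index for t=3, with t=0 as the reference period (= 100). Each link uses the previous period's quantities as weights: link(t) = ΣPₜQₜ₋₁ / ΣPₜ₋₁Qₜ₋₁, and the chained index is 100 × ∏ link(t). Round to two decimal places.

111.13

Link t=0→t=1:
ΣP(t=1)Q(t=0) = 449.86×10 + 352.44×8 + 10.14×29 + 1.57×210 = 4498.6 + 2819.52 + 294.06 + 329.7 = 7941.88
ΣP(t=0)Q(t=0) = 445.39×10 + 391.53×8 + 8.95×29 + 1.72×210 = 4453.9 + 3132.24 + 259.55 + 361.2 = 8206.89
link = 7941.88/8206.89 = 0.967709
Link t=1→t=2:
ΣP(t=2)Q(t=1) = 451.59×10 + 324.21×9 + 9.77×35 + 1.90×252 = 4515.9 + 2917.89 + 341.95 + 478.8 = 8254.54
ΣP(t=1)Q(t=1) = 449.86×10 + 352.44×9 + 10.14×35 + 1.57×252 = 4498.6 + 3171.96 + 354.9 + 395.64 = 8421.1
link = 8254.54/8421.1 = 0.980221
Link t=2→t=3:
ΣP(t=3)Q(t=2) = 551.80×12 + 356.35×8 + 10.00×39 + 2.12×273 = 6621.6 + 2850.8 + 390 + 578.76 = 10441.16
ΣP(t=2)Q(t=2) = 451.59×12 + 324.21×8 + 9.77×39 + 1.90×273 = 5419.08 + 2593.68 + 381.03 + 518.7 = 8912.49
link = 10441.16/8912.49 = 1.171520
Chained index = 100 × 0.967709 × 0.980221 × 1.171520 = 111.1267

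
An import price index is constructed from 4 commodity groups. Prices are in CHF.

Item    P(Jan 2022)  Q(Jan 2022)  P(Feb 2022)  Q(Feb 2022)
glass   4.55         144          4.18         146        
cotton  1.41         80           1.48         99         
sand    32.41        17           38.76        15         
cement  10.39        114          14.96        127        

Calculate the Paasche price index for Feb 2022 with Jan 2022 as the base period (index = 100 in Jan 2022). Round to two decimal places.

Paasche price index uses current-period quantities as weights.
ΣP(Feb 2022)·Q(Feb 2022) = 4.18×146 + 1.48×99 + 38.76×15 + 14.96×127 = 610.28 + 146.52 + 581.4 + 1899.92 = 3238.12
ΣP(Jan 2022)·Q(Feb 2022) = 4.55×146 + 1.41×99 + 32.41×15 + 10.39×127 = 664.3 + 139.59 + 486.15 + 1319.53 = 2609.57
Index = 3238.12 / 2609.57 × 100 = 124.0863

124.09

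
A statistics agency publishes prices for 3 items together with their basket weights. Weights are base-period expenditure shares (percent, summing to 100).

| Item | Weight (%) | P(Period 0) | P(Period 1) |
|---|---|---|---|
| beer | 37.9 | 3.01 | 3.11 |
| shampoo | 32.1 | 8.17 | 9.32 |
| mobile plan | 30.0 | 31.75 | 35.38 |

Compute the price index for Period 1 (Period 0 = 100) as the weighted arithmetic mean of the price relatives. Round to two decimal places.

109.21

beer: 37.9 × (3.11/3.01) = 37.9 × 1.033223 = 39.1591
shampoo: 32.1 × (9.32/8.17) = 32.1 × 1.140759 = 36.6184
mobile plan: 30.0 × (35.38/31.75) = 30.0 × 1.114331 = 33.4299
Index = Σ wᵢ·(p₁ᵢ/p₀ᵢ) = 39.1591 + 36.6184 + 33.4299 = 109.2074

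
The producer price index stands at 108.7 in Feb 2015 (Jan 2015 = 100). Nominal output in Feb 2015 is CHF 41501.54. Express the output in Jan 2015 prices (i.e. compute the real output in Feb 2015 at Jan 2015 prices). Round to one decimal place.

Real = Nominal ÷ (Index/100) = 41501.54 ÷ (108.7/100)
     = 41501.54 ÷ 1.087 = 38179.8896

38179.9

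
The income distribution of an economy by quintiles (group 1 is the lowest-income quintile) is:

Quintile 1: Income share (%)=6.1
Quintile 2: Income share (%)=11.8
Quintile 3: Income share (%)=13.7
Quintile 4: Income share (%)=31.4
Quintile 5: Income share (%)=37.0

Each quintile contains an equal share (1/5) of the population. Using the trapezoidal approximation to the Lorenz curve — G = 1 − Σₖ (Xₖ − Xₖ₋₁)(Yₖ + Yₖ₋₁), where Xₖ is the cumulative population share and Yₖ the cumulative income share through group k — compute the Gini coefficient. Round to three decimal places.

Cumulative income shares Yₖ: 0.0610, 0.1790, 0.3160, 0.6300, 1.0000
Σ (Xₖ−Xₖ₋₁)(Yₖ+Yₖ₋₁) = (1/5)(0.0610+0.0000) + (1/5)(0.1790+0.0610) + (1/5)(0.3160+0.1790) + (1/5)(0.6300+0.3160) + (1/5)(1.0000+0.6300)
  = 0.0122 + 0.0480 + 0.0990 + 0.1892 + 0.3260 = 0.6744
G = 1 − 0.6744 = 0.3256

0.326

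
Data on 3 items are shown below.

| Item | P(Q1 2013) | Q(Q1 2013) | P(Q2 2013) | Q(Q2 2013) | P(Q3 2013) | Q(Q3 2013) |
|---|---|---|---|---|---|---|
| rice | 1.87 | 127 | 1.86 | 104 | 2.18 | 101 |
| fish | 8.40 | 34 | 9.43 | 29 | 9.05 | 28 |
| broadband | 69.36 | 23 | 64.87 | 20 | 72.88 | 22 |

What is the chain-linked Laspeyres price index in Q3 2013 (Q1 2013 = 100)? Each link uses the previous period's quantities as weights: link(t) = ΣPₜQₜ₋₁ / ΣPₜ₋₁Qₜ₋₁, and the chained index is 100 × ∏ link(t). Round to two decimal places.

Link Q1 2013→Q2 2013:
ΣP(Q2 2013)Q(Q1 2013) = 1.86×127 + 9.43×34 + 64.87×23 = 236.22 + 320.62 + 1492.01 = 2048.85
ΣP(Q1 2013)Q(Q1 2013) = 1.87×127 + 8.40×34 + 69.36×23 = 237.49 + 285.6 + 1595.28 = 2118.37
link = 2048.85/2118.37 = 0.967182
Link Q2 2013→Q3 2013:
ΣP(Q3 2013)Q(Q2 2013) = 2.18×104 + 9.05×29 + 72.88×20 = 226.72 + 262.45 + 1457.6 = 1946.77
ΣP(Q2 2013)Q(Q2 2013) = 1.86×104 + 9.43×29 + 64.87×20 = 193.44 + 273.47 + 1297.4 = 1764.31
link = 1946.77/1764.31 = 1.103417
Chained index = 100 × 0.967182 × 1.103417 = 106.7206

106.72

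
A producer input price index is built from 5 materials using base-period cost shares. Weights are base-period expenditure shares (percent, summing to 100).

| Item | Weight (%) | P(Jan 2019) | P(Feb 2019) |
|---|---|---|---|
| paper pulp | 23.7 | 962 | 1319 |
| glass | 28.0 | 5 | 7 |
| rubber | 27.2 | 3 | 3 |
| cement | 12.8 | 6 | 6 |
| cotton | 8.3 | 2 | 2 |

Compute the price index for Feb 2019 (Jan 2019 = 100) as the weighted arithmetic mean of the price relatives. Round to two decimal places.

paper pulp: 23.7 × (1319/962) = 23.7 × 1.371102 = 32.4951
glass: 28.0 × (7/5) = 28.0 × 1.400000 = 39.2000
rubber: 27.2 × (3/3) = 27.2 × 1.000000 = 27.2000
cement: 12.8 × (6/6) = 12.8 × 1.000000 = 12.8000
cotton: 8.3 × (2/2) = 8.3 × 1.000000 = 8.3000
Index = Σ wᵢ·(p₁ᵢ/p₀ᵢ) = 32.4951 + 39.2000 + 27.2000 + 12.8000 + 8.3000 = 119.9951

120.00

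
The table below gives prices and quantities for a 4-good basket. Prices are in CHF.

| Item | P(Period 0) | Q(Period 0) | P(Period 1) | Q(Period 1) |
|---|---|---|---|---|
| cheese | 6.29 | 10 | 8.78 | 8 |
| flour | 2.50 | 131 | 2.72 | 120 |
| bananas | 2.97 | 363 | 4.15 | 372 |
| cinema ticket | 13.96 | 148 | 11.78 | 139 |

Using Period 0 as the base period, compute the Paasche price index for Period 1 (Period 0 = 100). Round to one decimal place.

Paasche price index uses current-period quantities as weights.
ΣP(Period 1)·Q(Period 1) = 8.78×8 + 2.72×120 + 4.15×372 + 11.78×139 = 70.24 + 326.4 + 1543.8 + 1637.42 = 3577.86
ΣP(Period 0)·Q(Period 1) = 6.29×8 + 2.50×120 + 2.97×372 + 13.96×139 = 50.32 + 300 + 1104.84 + 1940.44 = 3395.6
Index = 3577.86 / 3395.6 × 100 = 105.3675

105.4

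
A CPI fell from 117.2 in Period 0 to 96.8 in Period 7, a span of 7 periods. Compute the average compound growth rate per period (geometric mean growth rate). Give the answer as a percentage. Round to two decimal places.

-2.69%

Growth factor = (96.8/117.2)^(1/7) = (0.825939)^(1/7) = 0.973051
Growth rate = 0.973051 − 1 = -0.026949 = -2.6949%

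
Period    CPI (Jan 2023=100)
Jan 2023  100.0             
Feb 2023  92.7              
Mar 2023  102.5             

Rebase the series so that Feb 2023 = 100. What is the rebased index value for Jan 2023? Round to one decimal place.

107.9

Rebased(Jan 2023) = 100.0 / 92.7 × 100 = 107.8749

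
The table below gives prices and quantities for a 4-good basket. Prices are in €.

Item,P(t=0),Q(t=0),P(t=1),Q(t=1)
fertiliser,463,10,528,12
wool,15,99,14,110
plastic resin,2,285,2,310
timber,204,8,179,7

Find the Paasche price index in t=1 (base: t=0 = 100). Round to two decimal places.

Paasche price index uses current-period quantities as weights.
ΣP(t=1)·Q(t=1) = 528×12 + 14×110 + 2×310 + 179×7 = 6336 + 1540 + 620 + 1253 = 9749
ΣP(t=0)·Q(t=1) = 463×12 + 15×110 + 2×310 + 204×7 = 5556 + 1650 + 620 + 1428 = 9254
Index = 9749 / 9254 × 100 = 105.3490

105.35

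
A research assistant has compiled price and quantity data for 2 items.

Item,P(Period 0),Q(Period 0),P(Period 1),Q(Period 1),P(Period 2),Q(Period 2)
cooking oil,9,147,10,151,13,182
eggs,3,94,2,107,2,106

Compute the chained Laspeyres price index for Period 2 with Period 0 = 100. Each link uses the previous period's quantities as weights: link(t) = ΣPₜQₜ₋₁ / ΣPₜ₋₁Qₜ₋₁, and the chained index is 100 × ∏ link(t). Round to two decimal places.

Link Period 0→Period 1:
ΣP(Period 1)Q(Period 0) = 10×147 + 2×94 = 1470 + 188 = 1658
ΣP(Period 0)Q(Period 0) = 9×147 + 3×94 = 1323 + 282 = 1605
link = 1658/1605 = 1.033022
Link Period 1→Period 2:
ΣP(Period 2)Q(Period 1) = 13×151 + 2×107 = 1963 + 214 = 2177
ΣP(Period 1)Q(Period 1) = 10×151 + 2×107 = 1510 + 214 = 1724
link = 2177/1724 = 1.262761
Chained index = 100 × 1.033022 × 1.262761 = 130.4460

130.45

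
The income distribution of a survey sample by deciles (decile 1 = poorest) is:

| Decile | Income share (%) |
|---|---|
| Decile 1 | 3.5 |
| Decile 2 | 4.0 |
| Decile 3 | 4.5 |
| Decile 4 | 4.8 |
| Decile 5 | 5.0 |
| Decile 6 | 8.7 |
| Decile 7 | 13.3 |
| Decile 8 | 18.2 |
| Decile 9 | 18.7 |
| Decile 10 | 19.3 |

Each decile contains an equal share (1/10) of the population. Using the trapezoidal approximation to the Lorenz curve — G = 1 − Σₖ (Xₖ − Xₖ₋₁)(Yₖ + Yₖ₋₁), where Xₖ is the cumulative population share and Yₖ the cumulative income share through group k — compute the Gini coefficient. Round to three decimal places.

0.343

Cumulative income shares Yₖ: 0.0350, 0.0750, 0.1200, 0.1680, 0.2180, 0.3050, 0.4380, 0.6200, 0.8070, 1.0000
Σ (Xₖ−Xₖ₋₁)(Yₖ+Yₖ₋₁) = (1/10)(0.0350+0.0000) + (1/10)(0.0750+0.0350) + (1/10)(0.1200+0.0750) + (1/10)(0.1680+0.1200) + (1/10)(0.2180+0.1680) + (1/10)(0.3050+0.2180) + (1/10)(0.4380+0.3050) + (1/10)(0.6200+0.4380) + (1/10)(0.8070+0.6200) + (1/10)(1.0000+0.8070)
  = 0.0035 + 0.0110 + 0.0195 + 0.0288 + 0.0386 + 0.0523 + 0.0743 + 0.1058 + 0.1427 + 0.1807 = 0.6572
G = 1 − 0.6572 = 0.3428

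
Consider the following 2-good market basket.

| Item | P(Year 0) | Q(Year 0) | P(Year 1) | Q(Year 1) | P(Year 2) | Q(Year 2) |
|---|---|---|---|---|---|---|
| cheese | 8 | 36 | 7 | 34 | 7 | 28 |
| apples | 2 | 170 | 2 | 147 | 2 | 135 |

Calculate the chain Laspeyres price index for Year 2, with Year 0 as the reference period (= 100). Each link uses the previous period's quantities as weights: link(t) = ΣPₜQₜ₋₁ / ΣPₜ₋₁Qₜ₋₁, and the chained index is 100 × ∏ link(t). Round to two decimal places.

Link Year 0→Year 1:
ΣP(Year 1)Q(Year 0) = 7×36 + 2×170 = 252 + 340 = 592
ΣP(Year 0)Q(Year 0) = 8×36 + 2×170 = 288 + 340 = 628
link = 592/628 = 0.942675
Link Year 1→Year 2:
ΣP(Year 2)Q(Year 1) = 7×34 + 2×147 = 238 + 294 = 532
ΣP(Year 1)Q(Year 1) = 7×34 + 2×147 = 238 + 294 = 532
link = 532/532 = 1.000000
Chained index = 100 × 0.942675 × 1.000000 = 94.2675

94.27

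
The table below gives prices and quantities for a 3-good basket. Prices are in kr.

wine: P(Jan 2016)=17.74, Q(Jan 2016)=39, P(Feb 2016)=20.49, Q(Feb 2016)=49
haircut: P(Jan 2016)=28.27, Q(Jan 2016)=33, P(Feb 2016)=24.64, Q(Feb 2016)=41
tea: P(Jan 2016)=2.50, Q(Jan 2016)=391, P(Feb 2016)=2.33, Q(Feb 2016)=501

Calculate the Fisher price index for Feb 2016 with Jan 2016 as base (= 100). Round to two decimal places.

Laspeyres component (base-period weights):
ΣP(Feb 2016)Q(Jan 2016) = 20.49×39 + 24.64×33 + 2.33×391 = 799.11 + 813.12 + 911.03 = 2523.26
ΣP(Jan 2016)Q(Jan 2016) = 17.74×39 + 28.27×33 + 2.50×391 = 691.86 + 932.91 + 977.5 = 2602.27
L = 2523.26 / 2602.27 × 100 = 96.9638
Paasche component (current-period weights):
ΣP(Feb 2016)Q(Feb 2016) = 20.49×49 + 24.64×41 + 2.33×501 = 1004.01 + 1010.24 + 1167.33 = 3181.58
ΣP(Jan 2016)Q(Feb 2016) = 17.74×49 + 28.27×41 + 2.50×501 = 869.26 + 1159.07 + 1252.5 = 3280.83
P = 3181.58 / 3280.83 × 100 = 96.9749
Fisher = √(L × P) = √(96.9638 × 96.9749) = 96.9693

96.97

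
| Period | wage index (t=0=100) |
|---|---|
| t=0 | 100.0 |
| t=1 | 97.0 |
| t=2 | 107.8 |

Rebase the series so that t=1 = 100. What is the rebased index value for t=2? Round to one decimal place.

Rebased(t=2) = 107.8 / 97.0 × 100 = 111.1340

111.1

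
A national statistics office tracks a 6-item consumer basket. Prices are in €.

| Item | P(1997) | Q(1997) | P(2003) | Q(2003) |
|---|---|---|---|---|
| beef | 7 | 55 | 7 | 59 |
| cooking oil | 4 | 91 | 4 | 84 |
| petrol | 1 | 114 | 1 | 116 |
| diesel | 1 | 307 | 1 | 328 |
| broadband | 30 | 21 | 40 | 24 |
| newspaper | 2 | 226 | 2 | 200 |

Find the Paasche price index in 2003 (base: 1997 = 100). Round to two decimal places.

Paasche price index uses current-period quantities as weights.
ΣP(2003)·Q(2003) = 7×59 + 4×84 + 1×116 + 1×328 + 40×24 + 2×200 = 413 + 336 + 116 + 328 + 960 + 400 = 2553
ΣP(1997)·Q(2003) = 7×59 + 4×84 + 1×116 + 1×328 + 30×24 + 2×200 = 413 + 336 + 116 + 328 + 720 + 400 = 2313
Index = 2553 / 2313 × 100 = 110.3761

110.38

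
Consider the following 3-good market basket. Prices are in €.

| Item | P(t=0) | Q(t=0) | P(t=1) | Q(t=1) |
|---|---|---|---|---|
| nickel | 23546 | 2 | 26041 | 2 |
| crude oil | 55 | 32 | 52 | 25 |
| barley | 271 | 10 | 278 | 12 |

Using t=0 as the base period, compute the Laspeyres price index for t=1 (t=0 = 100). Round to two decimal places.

109.63

Laspeyres price index uses base-period quantities as weights.
ΣP(t=1)·Q(t=0) = 26041×2 + 52×32 + 278×10 = 52082 + 1664 + 2780 = 56526
ΣP(t=0)·Q(t=0) = 23546×2 + 55×32 + 271×10 = 47092 + 1760 + 2710 = 51562
Index = 56526 / 51562 × 100 = 109.6272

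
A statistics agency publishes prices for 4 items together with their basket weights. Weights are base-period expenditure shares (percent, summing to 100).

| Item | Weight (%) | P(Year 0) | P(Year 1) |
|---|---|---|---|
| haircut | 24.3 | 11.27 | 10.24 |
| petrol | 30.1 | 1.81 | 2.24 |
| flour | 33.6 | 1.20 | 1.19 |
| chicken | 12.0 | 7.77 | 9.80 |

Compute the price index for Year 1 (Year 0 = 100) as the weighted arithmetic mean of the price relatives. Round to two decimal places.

107.79

haircut: 24.3 × (10.24/11.27) = 24.3 × 0.908607 = 22.0791
petrol: 30.1 × (2.24/1.81) = 30.1 × 1.237569 = 37.2508
flour: 33.6 × (1.19/1.20) = 33.6 × 0.991667 = 33.3200
chicken: 12.0 × (9.80/7.77) = 12.0 × 1.261261 = 15.1351
Index = Σ wᵢ·(p₁ᵢ/p₀ᵢ) = 22.0791 + 37.2508 + 33.3200 + 15.1351 = 107.7851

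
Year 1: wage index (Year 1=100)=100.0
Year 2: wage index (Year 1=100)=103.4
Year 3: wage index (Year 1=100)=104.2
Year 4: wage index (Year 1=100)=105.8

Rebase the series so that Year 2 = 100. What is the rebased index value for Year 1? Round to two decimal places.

96.71

Rebased(Year 1) = 100.0 / 103.4 × 100 = 96.7118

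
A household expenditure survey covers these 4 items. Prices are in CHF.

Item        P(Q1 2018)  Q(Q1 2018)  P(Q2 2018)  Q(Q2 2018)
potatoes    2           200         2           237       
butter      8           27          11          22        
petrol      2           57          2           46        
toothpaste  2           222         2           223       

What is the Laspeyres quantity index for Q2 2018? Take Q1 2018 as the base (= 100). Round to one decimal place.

101.2

Laspeyres quantity index uses base-period prices as weights.
ΣP(Q1 2018)·Q(Q2 2018) = 2×237 + 8×22 + 2×46 + 2×223 = 474 + 176 + 92 + 446 = 1188
ΣP(Q1 2018)·Q(Q1 2018) = 2×200 + 8×27 + 2×57 + 2×222 = 400 + 216 + 114 + 444 = 1174
Index = 1188 / 1174 × 100 = 101.1925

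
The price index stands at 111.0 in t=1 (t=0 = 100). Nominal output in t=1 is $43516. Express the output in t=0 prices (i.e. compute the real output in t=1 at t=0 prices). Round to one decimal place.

Real = Nominal ÷ (Index/100) = 43516 ÷ (111.0/100)
     = 43516 ÷ 1.110 = 39203.6036

39203.6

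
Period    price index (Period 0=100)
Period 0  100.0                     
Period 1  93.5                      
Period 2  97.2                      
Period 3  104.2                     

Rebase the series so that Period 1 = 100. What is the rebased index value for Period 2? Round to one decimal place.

Rebased(Period 2) = 97.2 / 93.5 × 100 = 103.9572

104.0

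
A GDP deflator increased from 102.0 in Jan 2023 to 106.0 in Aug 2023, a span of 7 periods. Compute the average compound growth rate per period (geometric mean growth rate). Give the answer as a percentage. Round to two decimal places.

0.55%

Growth factor = (106.0/102.0)^(1/7) = (1.039216)^(1/7) = 1.005510
Growth rate = 1.005510 − 1 = 0.005510 = 0.5510%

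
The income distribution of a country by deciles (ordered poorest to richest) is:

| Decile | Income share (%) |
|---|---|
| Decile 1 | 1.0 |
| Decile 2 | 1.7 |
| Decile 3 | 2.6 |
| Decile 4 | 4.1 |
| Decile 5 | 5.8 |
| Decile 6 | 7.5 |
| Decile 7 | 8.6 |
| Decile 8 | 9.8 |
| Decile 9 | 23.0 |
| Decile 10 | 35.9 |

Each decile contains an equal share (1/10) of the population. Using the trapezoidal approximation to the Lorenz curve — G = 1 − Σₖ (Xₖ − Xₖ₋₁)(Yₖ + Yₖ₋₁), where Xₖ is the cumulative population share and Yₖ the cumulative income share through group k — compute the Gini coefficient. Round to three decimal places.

0.514

Cumulative income shares Yₖ: 0.0100, 0.0270, 0.0530, 0.0940, 0.1520, 0.2270, 0.3130, 0.4110, 0.6410, 1.0000
Σ (Xₖ−Xₖ₋₁)(Yₖ+Yₖ₋₁) = (1/10)(0.0100+0.0000) + (1/10)(0.0270+0.0100) + (1/10)(0.0530+0.0270) + (1/10)(0.0940+0.0530) + (1/10)(0.1520+0.0940) + (1/10)(0.2270+0.1520) + (1/10)(0.3130+0.2270) + (1/10)(0.4110+0.3130) + (1/10)(0.6410+0.4110) + (1/10)(1.0000+0.6410)
  = 0.0010 + 0.0037 + 0.0080 + 0.0147 + 0.0246 + 0.0379 + 0.0540 + 0.0724 + 0.1052 + 0.1641 = 0.4856
G = 1 − 0.4856 = 0.5144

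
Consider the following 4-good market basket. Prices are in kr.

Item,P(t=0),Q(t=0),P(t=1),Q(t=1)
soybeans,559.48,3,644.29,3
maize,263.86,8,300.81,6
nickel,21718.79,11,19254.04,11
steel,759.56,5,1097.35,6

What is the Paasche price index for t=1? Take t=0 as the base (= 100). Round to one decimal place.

90.0

Paasche price index uses current-period quantities as weights.
ΣP(t=1)·Q(t=1) = 644.29×3 + 300.81×6 + 19254.04×11 + 1097.35×6 = 1932.87 + 1804.86 + 211794.44 + 6584.1 = 222116.27
ΣP(t=0)·Q(t=1) = 559.48×3 + 263.86×6 + 21718.79×11 + 759.56×6 = 1678.44 + 1583.16 + 238906.69 + 4557.36 = 246725.65
Index = 222116.27 / 246725.65 × 100 = 90.0256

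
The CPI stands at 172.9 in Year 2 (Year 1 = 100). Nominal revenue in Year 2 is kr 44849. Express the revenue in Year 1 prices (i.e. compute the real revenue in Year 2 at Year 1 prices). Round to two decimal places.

25939.27

Real = Nominal ÷ (Index/100) = 44849 ÷ (172.9/100)
     = 44849 ÷ 1.729 = 25939.2713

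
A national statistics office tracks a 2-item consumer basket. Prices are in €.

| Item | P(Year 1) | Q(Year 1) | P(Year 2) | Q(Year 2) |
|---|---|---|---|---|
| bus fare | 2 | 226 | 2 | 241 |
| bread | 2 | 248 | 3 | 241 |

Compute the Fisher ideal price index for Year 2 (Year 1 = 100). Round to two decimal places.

Laspeyres component (base-period weights):
ΣP(Year 2)Q(Year 1) = 2×226 + 3×248 = 452 + 744 = 1196
ΣP(Year 1)Q(Year 1) = 2×226 + 2×248 = 452 + 496 = 948
L = 1196 / 948 × 100 = 126.1603
Paasche component (current-period weights):
ΣP(Year 2)Q(Year 2) = 2×241 + 3×241 = 482 + 723 = 1205
ΣP(Year 1)Q(Year 2) = 2×241 + 2×241 = 482 + 482 = 964
P = 1205 / 964 × 100 = 125.0000
Fisher = √(L × P) = √(126.1603 × 125.0000) = 125.5788

125.58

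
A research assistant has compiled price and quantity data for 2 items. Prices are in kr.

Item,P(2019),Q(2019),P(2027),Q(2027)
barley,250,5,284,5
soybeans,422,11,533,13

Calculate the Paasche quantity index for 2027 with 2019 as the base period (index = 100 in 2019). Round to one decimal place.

Paasche quantity index uses current-period prices as weights.
ΣP(2027)·Q(2027) = 284×5 + 533×13 = 1420 + 6929 = 8349
ΣP(2027)·Q(2019) = 284×5 + 533×11 = 1420 + 5863 = 7283
Index = 8349 / 7283 × 100 = 114.6368

114.6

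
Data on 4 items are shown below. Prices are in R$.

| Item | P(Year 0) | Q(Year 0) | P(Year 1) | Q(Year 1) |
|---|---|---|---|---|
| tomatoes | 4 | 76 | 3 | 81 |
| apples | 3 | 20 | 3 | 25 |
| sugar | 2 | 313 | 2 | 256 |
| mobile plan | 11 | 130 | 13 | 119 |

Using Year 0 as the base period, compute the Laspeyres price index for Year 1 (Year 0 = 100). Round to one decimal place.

107.6

Laspeyres price index uses base-period quantities as weights.
ΣP(Year 1)·Q(Year 0) = 3×76 + 3×20 + 2×313 + 13×130 = 228 + 60 + 626 + 1690 = 2604
ΣP(Year 0)·Q(Year 0) = 4×76 + 3×20 + 2×313 + 11×130 = 304 + 60 + 626 + 1430 = 2420
Index = 2604 / 2420 × 100 = 107.6033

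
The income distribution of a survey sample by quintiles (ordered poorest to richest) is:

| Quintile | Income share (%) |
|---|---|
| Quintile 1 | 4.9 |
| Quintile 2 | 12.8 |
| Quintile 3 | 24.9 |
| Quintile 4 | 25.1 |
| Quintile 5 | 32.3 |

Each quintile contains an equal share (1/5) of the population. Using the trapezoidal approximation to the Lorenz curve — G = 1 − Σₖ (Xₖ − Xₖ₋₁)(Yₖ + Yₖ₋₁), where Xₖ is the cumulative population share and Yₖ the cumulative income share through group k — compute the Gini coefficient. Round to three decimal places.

Cumulative income shares Yₖ: 0.0490, 0.1770, 0.4260, 0.6770, 1.0000
Σ (Xₖ−Xₖ₋₁)(Yₖ+Yₖ₋₁) = (1/5)(0.0490+0.0000) + (1/5)(0.1770+0.0490) + (1/5)(0.4260+0.1770) + (1/5)(0.6770+0.4260) + (1/5)(1.0000+0.6770)
  = 0.0098 + 0.0452 + 0.1206 + 0.2206 + 0.3354 = 0.7316
G = 1 − 0.7316 = 0.2684

0.268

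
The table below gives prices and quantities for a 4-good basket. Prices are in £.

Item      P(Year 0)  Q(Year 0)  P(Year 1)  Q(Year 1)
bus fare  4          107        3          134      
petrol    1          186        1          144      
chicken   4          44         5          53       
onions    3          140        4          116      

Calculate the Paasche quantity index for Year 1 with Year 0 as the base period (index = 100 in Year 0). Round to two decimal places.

Paasche quantity index uses current-period prices as weights.
ΣP(Year 1)·Q(Year 1) = 3×134 + 1×144 + 5×53 + 4×116 = 402 + 144 + 265 + 464 = 1275
ΣP(Year 1)·Q(Year 0) = 3×107 + 1×186 + 5×44 + 4×140 = 321 + 186 + 220 + 560 = 1287
Index = 1275 / 1287 × 100 = 99.0676

99.07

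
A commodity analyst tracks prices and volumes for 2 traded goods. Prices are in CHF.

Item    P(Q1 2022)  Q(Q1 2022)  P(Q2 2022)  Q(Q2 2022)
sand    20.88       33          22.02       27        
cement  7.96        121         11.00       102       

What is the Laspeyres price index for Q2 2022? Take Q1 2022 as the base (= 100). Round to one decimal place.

124.5

Laspeyres price index uses base-period quantities as weights.
ΣP(Q2 2022)·Q(Q1 2022) = 22.02×33 + 11.00×121 = 726.66 + 1331 = 2057.66
ΣP(Q1 2022)·Q(Q1 2022) = 20.88×33 + 7.96×121 = 689.04 + 963.16 = 1652.2
Index = 2057.66 / 1652.2 × 100 = 124.5406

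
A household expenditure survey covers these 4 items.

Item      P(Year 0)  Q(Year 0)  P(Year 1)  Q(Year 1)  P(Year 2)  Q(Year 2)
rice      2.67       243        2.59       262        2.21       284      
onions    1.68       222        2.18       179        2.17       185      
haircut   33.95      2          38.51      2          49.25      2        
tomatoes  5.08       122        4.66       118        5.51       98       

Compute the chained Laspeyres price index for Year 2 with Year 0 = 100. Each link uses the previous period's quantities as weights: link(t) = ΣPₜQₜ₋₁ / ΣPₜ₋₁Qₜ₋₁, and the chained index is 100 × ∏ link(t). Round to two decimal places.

Link Year 0→Year 1:
ΣP(Year 1)Q(Year 0) = 2.59×243 + 2.18×222 + 38.51×2 + 4.66×122 = 629.37 + 483.96 + 77.02 + 568.52 = 1758.87
ΣP(Year 0)Q(Year 0) = 2.67×243 + 1.68×222 + 33.95×2 + 5.08×122 = 648.81 + 372.96 + 67.9 + 619.76 = 1709.43
link = 1758.87/1709.43 = 1.028922
Link Year 1→Year 2:
ΣP(Year 2)Q(Year 1) = 2.21×262 + 2.17×179 + 49.25×2 + 5.51×118 = 579.02 + 388.43 + 98.5 + 650.18 = 1716.13
ΣP(Year 1)Q(Year 1) = 2.59×262 + 2.18×179 + 38.51×2 + 4.66×118 = 678.58 + 390.22 + 77.02 + 549.88 = 1695.7
link = 1716.13/1695.7 = 1.012048
Chained index = 100 × 1.028922 × 1.012048 = 104.1318

104.13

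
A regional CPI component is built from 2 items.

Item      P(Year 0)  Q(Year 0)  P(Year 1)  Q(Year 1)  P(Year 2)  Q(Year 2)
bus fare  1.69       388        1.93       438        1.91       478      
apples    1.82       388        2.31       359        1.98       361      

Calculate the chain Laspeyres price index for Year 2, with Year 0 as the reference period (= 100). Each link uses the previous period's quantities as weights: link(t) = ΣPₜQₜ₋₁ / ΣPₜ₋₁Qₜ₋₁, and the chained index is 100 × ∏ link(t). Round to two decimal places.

Link Year 0→Year 1:
ΣP(Year 1)Q(Year 0) = 1.93×388 + 2.31×388 = 748.84 + 896.28 = 1645.12
ΣP(Year 0)Q(Year 0) = 1.69×388 + 1.82×388 = 655.72 + 706.16 = 1361.88
link = 1645.12/1361.88 = 1.207977
Link Year 1→Year 2:
ΣP(Year 2)Q(Year 1) = 1.91×438 + 1.98×359 = 836.58 + 710.82 = 1547.4
ΣP(Year 1)Q(Year 1) = 1.93×438 + 2.31×359 = 845.34 + 829.29 = 1674.63
link = 1547.4/1674.63 = 0.924025
Chained index = 100 × 1.207977 × 0.924025 = 111.6201

111.62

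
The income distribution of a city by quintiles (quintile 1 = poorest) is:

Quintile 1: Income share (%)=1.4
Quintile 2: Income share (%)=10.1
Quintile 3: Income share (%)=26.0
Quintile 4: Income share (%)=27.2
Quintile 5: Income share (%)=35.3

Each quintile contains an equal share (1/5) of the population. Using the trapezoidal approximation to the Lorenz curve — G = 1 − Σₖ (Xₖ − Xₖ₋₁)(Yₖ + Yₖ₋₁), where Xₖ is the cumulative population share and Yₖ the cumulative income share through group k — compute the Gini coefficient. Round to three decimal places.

0.340

Cumulative income shares Yₖ: 0.0140, 0.1150, 0.3750, 0.6470, 1.0000
Σ (Xₖ−Xₖ₋₁)(Yₖ+Yₖ₋₁) = (1/5)(0.0140+0.0000) + (1/5)(0.1150+0.0140) + (1/5)(0.3750+0.1150) + (1/5)(0.6470+0.3750) + (1/5)(1.0000+0.6470)
  = 0.0028 + 0.0258 + 0.0980 + 0.2044 + 0.3294 = 0.6604
G = 1 − 0.6604 = 0.3396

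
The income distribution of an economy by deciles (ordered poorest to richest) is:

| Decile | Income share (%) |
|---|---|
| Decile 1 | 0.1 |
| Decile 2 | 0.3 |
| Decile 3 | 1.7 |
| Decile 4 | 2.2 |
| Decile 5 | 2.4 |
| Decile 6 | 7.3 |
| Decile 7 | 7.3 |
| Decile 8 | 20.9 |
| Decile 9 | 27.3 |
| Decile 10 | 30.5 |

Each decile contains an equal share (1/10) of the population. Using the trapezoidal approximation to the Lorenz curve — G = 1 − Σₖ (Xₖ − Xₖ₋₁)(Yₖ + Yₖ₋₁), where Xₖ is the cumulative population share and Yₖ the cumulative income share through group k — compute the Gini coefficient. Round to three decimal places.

Cumulative income shares Yₖ: 0.0010, 0.0040, 0.0210, 0.0430, 0.0670, 0.1400, 0.2130, 0.4220, 0.6950, 1.0000
Σ (Xₖ−Xₖ₋₁)(Yₖ+Yₖ₋₁) = (1/10)(0.0010+0.0000) + (1/10)(0.0040+0.0010) + (1/10)(0.0210+0.0040) + (1/10)(0.0430+0.0210) + (1/10)(0.0670+0.0430) + (1/10)(0.1400+0.0670) + (1/10)(0.2130+0.1400) + (1/10)(0.4220+0.2130) + (1/10)(0.6950+0.4220) + (1/10)(1.0000+0.6950)
  = 0.0001 + 0.0005 + 0.0025 + 0.0064 + 0.0110 + 0.0207 + 0.0353 + 0.0635 + 0.1117 + 0.1695 = 0.4212
G = 1 − 0.4212 = 0.5788

0.579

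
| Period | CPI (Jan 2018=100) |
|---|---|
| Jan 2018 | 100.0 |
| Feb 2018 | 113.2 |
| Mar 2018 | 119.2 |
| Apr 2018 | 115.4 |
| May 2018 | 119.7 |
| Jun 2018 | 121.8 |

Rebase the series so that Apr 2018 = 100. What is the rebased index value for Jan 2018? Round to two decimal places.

86.66

Rebased(Jan 2018) = 100.0 / 115.4 × 100 = 86.6551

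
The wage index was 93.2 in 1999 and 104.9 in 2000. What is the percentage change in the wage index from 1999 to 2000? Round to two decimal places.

Change = (104.9 − 93.2) / 93.2 × 100
       = 11.7 / 93.2 × 100 = 12.5536%

12.55%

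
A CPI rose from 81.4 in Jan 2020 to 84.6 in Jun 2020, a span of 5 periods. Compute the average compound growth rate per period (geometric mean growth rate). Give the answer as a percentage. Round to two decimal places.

0.77%

Growth factor = (84.6/81.4)^(1/5) = (1.039312)^(1/5) = 1.007742
Growth rate = 1.007742 − 1 = 0.007742 = 0.7742%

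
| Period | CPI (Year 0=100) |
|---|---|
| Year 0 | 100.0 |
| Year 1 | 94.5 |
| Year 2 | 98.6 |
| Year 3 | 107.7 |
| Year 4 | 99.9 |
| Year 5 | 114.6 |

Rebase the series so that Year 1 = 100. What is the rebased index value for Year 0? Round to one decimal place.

105.8

Rebased(Year 0) = 100.0 / 94.5 × 100 = 105.8201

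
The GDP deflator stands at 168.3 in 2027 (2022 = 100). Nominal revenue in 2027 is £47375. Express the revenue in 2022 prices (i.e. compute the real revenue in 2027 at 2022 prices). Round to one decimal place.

Real = Nominal ÷ (Index/100) = 47375 ÷ (168.3/100)
     = 47375 ÷ 1.683 = 28149.1384

28149.1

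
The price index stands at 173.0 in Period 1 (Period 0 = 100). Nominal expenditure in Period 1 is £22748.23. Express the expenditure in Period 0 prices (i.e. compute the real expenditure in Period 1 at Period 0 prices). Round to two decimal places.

Real = Nominal ÷ (Index/100) = 22748.23 ÷ (173.0/100)
     = 22748.23 ÷ 1.730 = 13149.2659

13149.27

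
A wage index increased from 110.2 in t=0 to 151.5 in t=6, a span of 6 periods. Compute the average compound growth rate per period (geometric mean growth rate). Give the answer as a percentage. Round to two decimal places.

5.45%

Growth factor = (151.5/110.2)^(1/6) = (1.374773)^(1/6) = 1.054480
Growth rate = 1.054480 − 1 = 0.054480 = 5.4480%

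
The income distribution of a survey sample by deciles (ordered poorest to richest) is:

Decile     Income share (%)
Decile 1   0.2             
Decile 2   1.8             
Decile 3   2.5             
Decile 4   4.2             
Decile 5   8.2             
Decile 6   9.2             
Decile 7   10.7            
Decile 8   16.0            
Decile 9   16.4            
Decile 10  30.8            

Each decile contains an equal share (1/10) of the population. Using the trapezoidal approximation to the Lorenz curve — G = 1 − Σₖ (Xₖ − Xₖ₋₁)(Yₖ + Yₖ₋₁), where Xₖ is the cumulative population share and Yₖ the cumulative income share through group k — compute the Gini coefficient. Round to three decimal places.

0.466

Cumulative income shares Yₖ: 0.0020, 0.0200, 0.0450, 0.0870, 0.1690, 0.2610, 0.3680, 0.5280, 0.6920, 1.0000
Σ (Xₖ−Xₖ₋₁)(Yₖ+Yₖ₋₁) = (1/10)(0.0020+0.0000) + (1/10)(0.0200+0.0020) + (1/10)(0.0450+0.0200) + (1/10)(0.0870+0.0450) + (1/10)(0.1690+0.0870) + (1/10)(0.2610+0.1690) + (1/10)(0.3680+0.2610) + (1/10)(0.5280+0.3680) + (1/10)(0.6920+0.5280) + (1/10)(1.0000+0.6920)
  = 0.0002 + 0.0022 + 0.0065 + 0.0132 + 0.0256 + 0.0430 + 0.0629 + 0.0896 + 0.1220 + 0.1692 = 0.5344
G = 1 − 0.5344 = 0.4656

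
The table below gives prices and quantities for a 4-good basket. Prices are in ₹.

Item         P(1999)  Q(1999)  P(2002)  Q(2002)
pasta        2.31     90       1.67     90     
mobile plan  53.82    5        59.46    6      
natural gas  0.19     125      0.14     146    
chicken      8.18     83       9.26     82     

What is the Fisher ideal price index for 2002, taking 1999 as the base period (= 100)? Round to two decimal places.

Laspeyres component (base-period weights):
ΣP(2002)Q(1999) = 1.67×90 + 59.46×5 + 0.14×125 + 9.26×83 = 150.3 + 297.3 + 17.5 + 768.58 = 1233.68
ΣP(1999)Q(1999) = 2.31×90 + 53.82×5 + 0.19×125 + 8.18×83 = 207.9 + 269.1 + 23.75 + 678.94 = 1179.69
L = 1233.68 / 1179.69 × 100 = 104.5766
Paasche component (current-period weights):
ΣP(2002)Q(2002) = 1.67×90 + 59.46×6 + 0.14×146 + 9.26×82 = 150.3 + 356.76 + 20.44 + 759.32 = 1286.82
ΣP(1999)Q(2002) = 2.31×90 + 53.82×6 + 0.19×146 + 8.18×82 = 207.9 + 322.92 + 27.74 + 670.76 = 1229.32
P = 1286.82 / 1229.32 × 100 = 104.6774
Fisher = √(L × P) = √(104.5766 × 104.6774) = 104.6270

104.63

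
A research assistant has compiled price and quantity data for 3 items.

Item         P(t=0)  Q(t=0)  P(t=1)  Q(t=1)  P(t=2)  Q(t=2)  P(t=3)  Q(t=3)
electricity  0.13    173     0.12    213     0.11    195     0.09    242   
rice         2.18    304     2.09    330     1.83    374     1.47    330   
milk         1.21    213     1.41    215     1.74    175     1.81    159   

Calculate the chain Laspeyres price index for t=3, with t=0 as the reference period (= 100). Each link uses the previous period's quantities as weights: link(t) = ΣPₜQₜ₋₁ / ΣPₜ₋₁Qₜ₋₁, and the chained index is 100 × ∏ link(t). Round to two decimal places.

87.27

Link t=0→t=1:
ΣP(t=1)Q(t=0) = 0.12×173 + 2.09×304 + 1.41×213 = 20.76 + 635.36 + 300.33 = 956.45
ΣP(t=0)Q(t=0) = 0.13×173 + 2.18×304 + 1.21×213 = 22.49 + 662.72 + 257.73 = 942.94
link = 956.45/942.94 = 1.014328
Link t=1→t=2:
ΣP(t=2)Q(t=1) = 0.11×213 + 1.83×330 + 1.74×215 = 23.43 + 603.9 + 374.1 = 1001.43
ΣP(t=1)Q(t=1) = 0.12×213 + 2.09×330 + 1.41×215 = 25.56 + 689.7 + 303.15 = 1018.41
link = 1001.43/1018.41 = 0.983327
Link t=2→t=3:
ΣP(t=3)Q(t=2) = 0.09×195 + 1.47×374 + 1.81×175 = 17.55 + 549.78 + 316.75 = 884.08
ΣP(t=2)Q(t=2) = 0.11×195 + 1.83×374 + 1.74×175 = 21.45 + 684.42 + 304.5 = 1010.37
link = 884.08/1010.37 = 0.875006
Chained index = 100 × 1.014328 × 0.983327 × 0.875006 = 87.2745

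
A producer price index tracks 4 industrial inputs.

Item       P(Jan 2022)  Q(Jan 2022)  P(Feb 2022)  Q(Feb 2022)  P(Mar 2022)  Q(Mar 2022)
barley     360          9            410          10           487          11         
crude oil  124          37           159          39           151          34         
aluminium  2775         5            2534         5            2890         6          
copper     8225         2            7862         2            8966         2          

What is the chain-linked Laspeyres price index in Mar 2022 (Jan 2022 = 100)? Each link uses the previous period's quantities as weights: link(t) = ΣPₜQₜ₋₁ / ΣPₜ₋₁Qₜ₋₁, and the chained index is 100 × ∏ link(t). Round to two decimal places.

110.95

Link Jan 2022→Feb 2022:
ΣP(Feb 2022)Q(Jan 2022) = 410×9 + 159×37 + 2534×5 + 7862×2 = 3690 + 5883 + 12670 + 15724 = 37967
ΣP(Jan 2022)Q(Jan 2022) = 360×9 + 124×37 + 2775×5 + 8225×2 = 3240 + 4588 + 13875 + 16450 = 38153
link = 37967/38153 = 0.995125
Link Feb 2022→Mar 2022:
ΣP(Mar 2022)Q(Feb 2022) = 487×10 + 151×39 + 2890×5 + 8966×2 = 4870 + 5889 + 14450 + 17932 = 43141
ΣP(Feb 2022)Q(Feb 2022) = 410×10 + 159×39 + 2534×5 + 7862×2 = 4100 + 6201 + 12670 + 15724 = 38695
link = 43141/38695 = 1.114899
Chained index = 100 × 0.995125 × 1.114899 = 110.9463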